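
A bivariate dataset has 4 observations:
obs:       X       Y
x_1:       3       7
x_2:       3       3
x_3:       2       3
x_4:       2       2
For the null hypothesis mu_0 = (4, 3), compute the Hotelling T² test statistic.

Step 1 — sample mean vector:
  mean(X) = (3 + 3 + 2 + 2) / 4 = 10/4 = 2.5
  mean(Y) = (7 + 3 + 3 + 2) / 4 = 15/4 = 3.75
  x̄ = (2.5, 3.75),  deviation x̄ - mu_0 = (2.5, 3.75) - (4, 3) = (-1.5, 0.75).

Step 2 — sample covariance matrix, S[i,j] = (1/(n-1)) · Σ_k (x_{k,i} - mean_i) · (x_{k,j} - mean_j), divisor n-1 = 3:
  S[X,X] = ((0.5)·(0.5) + (0.5)·(0.5) + (-0.5)·(-0.5) + (-0.5)·(-0.5)) / 3 = 1/3 = 0.3333
  S[X,Y] = ((0.5)·(3.25) + (0.5)·(-0.75) + (-0.5)·(-0.75) + (-0.5)·(-1.75)) / 3 = 2.5/3 = 0.8333
  S[Y,Y] = ((3.25)·(3.25) + (-0.75)·(-0.75) + (-0.75)·(-0.75) + (-1.75)·(-1.75)) / 3 = 14.75/3 = 4.9167
  S = [[0.3333, 0.8333],
 [0.8333, 4.9167]].

Step 3 — invert S. det(S) = 0.3333·4.9167 - (0.8333)² = 0.9444.
  S^{-1} = (1/det) · [[d, -b], [-b, a]] = [[5.2059, -0.8824],
 [-0.8824, 0.3529]].

Step 4 — quadratic form (x̄ - mu_0)^T · S^{-1} · (x̄ - mu_0):
  S^{-1} · (x̄ - mu_0) = (-8.4706, 1.5882),
  (x̄ - mu_0)^T · [...] = (-1.5)·(-8.4706) + (0.75)·(1.5882) = 13.8971.

Step 5 — scale by n: T² = 4 · 13.8971 = 55.5882.

T² ≈ 55.5882


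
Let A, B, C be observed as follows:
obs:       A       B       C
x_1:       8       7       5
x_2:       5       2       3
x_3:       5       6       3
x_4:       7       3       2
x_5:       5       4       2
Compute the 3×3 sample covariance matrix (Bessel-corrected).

Step 1 — column means:
  mean(A) = (8 + 5 + 5 + 7 + 5) / 5 = 30/5 = 6
  mean(B) = (7 + 2 + 6 + 3 + 4) / 5 = 22/5 = 4.4
  mean(C) = (5 + 3 + 3 + 2 + 2) / 5 = 15/5 = 3

Step 2 — sample covariance S[i,j] = (1/(n-1)) · Σ_k (x_{k,i} - mean_i) · (x_{k,j} - mean_j), with n-1 = 4.
  S[A,A] = ((2)·(2) + (-1)·(-1) + (-1)·(-1) + (1)·(1) + (-1)·(-1)) / 4 = 8/4 = 2
  S[A,B] = ((2)·(2.6) + (-1)·(-2.4) + (-1)·(1.6) + (1)·(-1.4) + (-1)·(-0.4)) / 4 = 5/4 = 1.25
  S[A,C] = ((2)·(2) + (-1)·(0) + (-1)·(0) + (1)·(-1) + (-1)·(-1)) / 4 = 4/4 = 1
  S[B,B] = ((2.6)·(2.6) + (-2.4)·(-2.4) + (1.6)·(1.6) + (-1.4)·(-1.4) + (-0.4)·(-0.4)) / 4 = 17.2/4 = 4.3
  S[B,C] = ((2.6)·(2) + (-2.4)·(0) + (1.6)·(0) + (-1.4)·(-1) + (-0.4)·(-1)) / 4 = 7/4 = 1.75
  S[C,C] = ((2)·(2) + (0)·(0) + (0)·(0) + (-1)·(-1) + (-1)·(-1)) / 4 = 6/4 = 1.5

S is symmetric (S[j,i] = S[i,j]). Assembling:

S = [[2, 1.25, 1],
 [1.25, 4.3, 1.75],
 [1, 1.75, 1.5]]


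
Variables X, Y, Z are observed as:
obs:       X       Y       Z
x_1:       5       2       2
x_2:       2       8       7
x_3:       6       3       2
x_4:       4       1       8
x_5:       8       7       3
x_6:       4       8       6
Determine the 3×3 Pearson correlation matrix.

Step 1 — column means:
  mean(X) = (5 + 2 + 6 + 4 + 8 + 4) / 6 = 29/6 = 4.8333
  mean(Y) = (2 + 8 + 3 + 1 + 7 + 8) / 6 = 29/6 = 4.8333
  mean(Z) = (2 + 7 + 2 + 8 + 3 + 6) / 6 = 28/6 = 4.6667

Step 2 — sample variances and covariances s[i,j] = (1/(n-1)) · Σ_k (x_{k,i} - mean_i) · (x_{k,j} - mean_j), with n-1 = 5:
  s[X,X] = ((0.1667)·(0.1667) + (-2.8333)·(-2.8333) + (1.1667)·(1.1667) + (-0.8333)·(-0.8333) + (3.1667)·(3.1667) + (-0.8333)·(-0.8333)) / 5 = 20.8333/5 = 4.1667
  s[X,Y] = ((0.1667)·(-2.8333) + (-2.8333)·(3.1667) + (1.1667)·(-1.8333) + (-0.8333)·(-3.8333) + (3.1667)·(2.1667) + (-0.8333)·(3.1667)) / 5 = -4.1667/5 = -0.8333
  s[X,Z] = ((0.1667)·(-2.6667) + (-2.8333)·(2.3333) + (1.1667)·(-2.6667) + (-0.8333)·(3.3333) + (3.1667)·(-1.6667) + (-0.8333)·(1.3333)) / 5 = -19.3333/5 = -3.8667
  s[Y,Y] = ((-2.8333)·(-2.8333) + (3.1667)·(3.1667) + (-1.8333)·(-1.8333) + (-3.8333)·(-3.8333) + (2.1667)·(2.1667) + (3.1667)·(3.1667)) / 5 = 50.8333/5 = 10.1667
  s[Y,Z] = ((-2.8333)·(-2.6667) + (3.1667)·(2.3333) + (-1.8333)·(-2.6667) + (-3.8333)·(3.3333) + (2.1667)·(-1.6667) + (3.1667)·(1.3333)) / 5 = 7.6667/5 = 1.5333
  s[Z,Z] = ((-2.6667)·(-2.6667) + (2.3333)·(2.3333) + (-2.6667)·(-2.6667) + (3.3333)·(3.3333) + (-1.6667)·(-1.6667) + (1.3333)·(1.3333)) / 5 = 35.3333/5 = 7.0667
  Sample standard deviations s_i = √(s[i,i]):
  s(X) = √(4.1667) = 2.0412
  s(Y) = √(10.1667) = 3.1885
  s(Z) = √(7.0667) = 2.6583

Step 3 — r_{ij} = s_{ij} / (s_i · s_j):
  r[X,X] = 1 (diagonal).
  r[X,Y] = -0.8333 / (2.0412 · 3.1885) = -0.8333 / 6.5085 = -0.128
  r[X,Z] = -3.8667 / (2.0412 · 2.6583) = -3.8667 / 5.4263 = -0.7126
  r[Y,Y] = 1 (diagonal).
  r[Y,Z] = 1.5333 / (3.1885 · 2.6583) = 1.5333 / 8.4761 = 0.1809
  r[Z,Z] = 1 (diagonal).

R is symmetric with unit diagonal. Assembling:

R = [[1, -0.128, -0.7126],
 [-0.128, 1, 0.1809],
 [-0.7126, 0.1809, 1]]


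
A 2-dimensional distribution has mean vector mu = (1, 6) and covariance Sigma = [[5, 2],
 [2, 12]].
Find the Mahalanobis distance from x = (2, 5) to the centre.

Step 1 — centre the observation: (x - mu) = (1, -1).

Step 2 — invert Sigma. det(Sigma) = 5·12 - (2)² = 56.
  Sigma^{-1} = (1/det) · [[d, -b], [-b, a]] = [[0.2143, -0.0357],
 [-0.0357, 0.0893]].

Step 3 — form the quadratic (x - mu)^T · Sigma^{-1} · (x - mu):
  Sigma^{-1} · (x - mu) = (0.25, -0.125).
  (x - mu)^T · [Sigma^{-1} · (x - mu)] = (1)·(0.25) + (-1)·(-0.125) = 0.375.

Step 4 — take square root: d = √(0.375) ≈ 0.6124.

d(x, mu) = √(0.375) ≈ 0.6124


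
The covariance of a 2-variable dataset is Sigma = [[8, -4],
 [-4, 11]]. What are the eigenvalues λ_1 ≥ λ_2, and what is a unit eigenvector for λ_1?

Step 1 — characteristic polynomial of 2×2 Sigma:
  det(Sigma - λI) = λ² - trace · λ + det = 0.
  trace = 8 + 11 = 19, det = 8·11 - (-4)² = 72.
Step 2 — discriminant:
  Δ = trace² - 4·det = 361 - 288 = 73.
Step 3 — eigenvalues:
  λ = (trace ± √Δ)/2 = (19 ± 8.544)/2,
  λ_1 = 13.772,  λ_2 = 5.228.

Step 4 — unit eigenvector for λ_1: solve (Sigma - λ_1 I)v = 0. First row:
  (8 - 13.772)·v_x + (-4)·v_y = 0, i.e. (-5.772)·v_x + (-4)·v_y = 0,
  so v ∝ (b, λ_1 - a) = (-4, 5.772); multiply by -1 so the first entry is positive: u = (4, -5.772).
  ||u|| = √((4)² + (-5.772)²) = √(49.316) ≈ 7.0225,
  v_1 = u/||u|| ≈ (0.5696, -0.8219) (||v_1|| = 1).

λ_1 = 13.772,  λ_2 = 5.228;  v_1 ≈ (0.5696, -0.8219)


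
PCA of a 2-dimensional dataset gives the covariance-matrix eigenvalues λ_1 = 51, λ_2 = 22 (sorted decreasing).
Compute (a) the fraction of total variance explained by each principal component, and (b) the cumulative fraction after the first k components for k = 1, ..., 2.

Step 1 — total variance = trace(Sigma) = Σ λ_i = 51 + 22 = 73.

Step 2 — fraction explained by component i = λ_i / Σ λ:
  PC1: 51/73 = 0.6986
  PC2: 22/73 = 0.3014

Step 3 — cumulative fraction after k components = (λ_1 + ... + λ_k) / Σ λ:
  k = 1: 51/73 = 0.6986
  k = 2: (51 + 22)/73 = 73/73 = 1

Summary (fraction, with percent):

explained: PC1 0.6986 (69.86%), PC2 0.3014 (30.14%);  cumulative: 0.6986, 1


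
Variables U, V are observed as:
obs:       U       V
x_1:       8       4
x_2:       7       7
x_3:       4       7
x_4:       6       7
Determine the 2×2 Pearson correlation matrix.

Step 1 — column means:
  mean(U) = (8 + 7 + 4 + 6) / 4 = 25/4 = 6.25
  mean(V) = (4 + 7 + 7 + 7) / 4 = 25/4 = 6.25

Step 2 — sample variances and covariances s[i,j] = (1/(n-1)) · Σ_k (x_{k,i} - mean_i) · (x_{k,j} - mean_j), with n-1 = 3:
  s[U,U] = ((1.75)·(1.75) + (0.75)·(0.75) + (-2.25)·(-2.25) + (-0.25)·(-0.25)) / 3 = 8.75/3 = 2.9167
  s[U,V] = ((1.75)·(-2.25) + (0.75)·(0.75) + (-2.25)·(0.75) + (-0.25)·(0.75)) / 3 = -5.25/3 = -1.75
  s[V,V] = ((-2.25)·(-2.25) + (0.75)·(0.75) + (0.75)·(0.75) + (0.75)·(0.75)) / 3 = 6.75/3 = 2.25
  Sample standard deviations s_i = √(s[i,i]):
  s(U) = √(2.9167) = 1.7078
  s(V) = √(2.25) = 1.5

Step 3 — r_{ij} = s_{ij} / (s_i · s_j):
  r[U,U] = 1 (diagonal).
  r[U,V] = -1.75 / (1.7078 · 1.5) = -1.75 / 2.5617 = -0.6831
  r[V,V] = 1 (diagonal).

R is symmetric with unit diagonal. Assembling:

R = [[1, -0.6831],
 [-0.6831, 1]]


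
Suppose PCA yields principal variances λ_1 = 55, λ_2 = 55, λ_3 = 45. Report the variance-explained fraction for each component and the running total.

Step 1 — total variance = trace(Sigma) = Σ λ_i = 55 + 55 + 45 = 155.

Step 2 — fraction explained by component i = λ_i / Σ λ:
  PC1: 55/155 = 0.3548
  PC2: 55/155 = 0.3548
  PC3: 45/155 = 0.2903

Step 3 — cumulative fraction after k components = (λ_1 + ... + λ_k) / Σ λ:
  k = 1: 55/155 = 0.3548
  k = 2: (55 + 55)/155 = 110/155 = 0.7097
  k = 3: (55 + 55 + 45)/155 = 155/155 = 1

Summary (fraction, with percent):

explained: PC1 0.3548 (35.48%), PC2 0.3548 (35.48%), PC3 0.2903 (29.03%);  cumulative: 0.3548, 0.7097, 1


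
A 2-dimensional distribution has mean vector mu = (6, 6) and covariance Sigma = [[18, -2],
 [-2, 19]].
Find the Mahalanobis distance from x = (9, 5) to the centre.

Step 1 — centre the observation: (x - mu) = (3, -1).

Step 2 — invert Sigma. det(Sigma) = 18·19 - (-2)² = 338.
  Sigma^{-1} = (1/det) · [[d, -b], [-b, a]] = [[0.0562, 0.0059],
 [0.0059, 0.0533]].

Step 3 — form the quadratic (x - mu)^T · Sigma^{-1} · (x - mu):
  Sigma^{-1} · (x - mu) = (0.1627, -0.0355).
  (x - mu)^T · [Sigma^{-1} · (x - mu)] = (3)·(0.1627) + (-1)·(-0.0355) = 0.5237.

Step 4 — take square root: d = √(0.5237) ≈ 0.7236.

d(x, mu) = √(0.5237) ≈ 0.7236


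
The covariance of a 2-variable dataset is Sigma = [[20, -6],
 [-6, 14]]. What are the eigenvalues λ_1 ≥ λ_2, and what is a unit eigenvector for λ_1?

Step 1 — characteristic polynomial of 2×2 Sigma:
  det(Sigma - λI) = λ² - trace · λ + det = 0.
  trace = 20 + 14 = 34, det = 20·14 - (-6)² = 244.
Step 2 — discriminant:
  Δ = trace² - 4·det = 1156 - 976 = 180.
Step 3 — eigenvalues:
  λ = (trace ± √Δ)/2 = (34 ± 13.4164)/2,
  λ_1 = 23.7082,  λ_2 = 10.2918.

Step 4 — unit eigenvector for λ_1: solve (Sigma - λ_1 I)v = 0. First row:
  (20 - 23.7082)·v_x + (-6)·v_y = 0, i.e. (-3.7082)·v_x + (-6)·v_y = 0,
  so v ∝ (b, λ_1 - a) = (-6, 3.7082); multiply by -1 so the first entry is positive: u = (6, -3.7082).
  ||u|| = √((6)² + (-3.7082)²) = √(49.7508) ≈ 7.0534,
  v_1 = u/||u|| ≈ (0.8507, -0.5257) (||v_1|| = 1).

λ_1 = 23.7082,  λ_2 = 10.2918;  v_1 ≈ (0.8507, -0.5257)


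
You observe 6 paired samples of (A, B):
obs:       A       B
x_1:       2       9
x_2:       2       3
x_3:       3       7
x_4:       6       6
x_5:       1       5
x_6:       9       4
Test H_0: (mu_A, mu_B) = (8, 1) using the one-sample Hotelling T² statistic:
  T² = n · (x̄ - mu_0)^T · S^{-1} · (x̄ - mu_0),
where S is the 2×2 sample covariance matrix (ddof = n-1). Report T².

Step 1 — sample mean vector:
  mean(A) = (2 + 2 + 3 + 6 + 1 + 9) / 6 = 23/6 = 3.8333
  mean(B) = (9 + 3 + 7 + 6 + 5 + 4) / 6 = 34/6 = 5.6667
  x̄ = (3.8333, 5.6667),  deviation x̄ - mu_0 = (3.8333, 5.6667) - (8, 1) = (-4.1667, 4.6667).

Step 2 — sample covariance matrix, S[i,j] = (1/(n-1)) · Σ_k (x_{k,i} - mean_i) · (x_{k,j} - mean_j), divisor n-1 = 5:
  S[A,A] = ((-1.8333)·(-1.8333) + (-1.8333)·(-1.8333) + (-0.8333)·(-0.8333) + (2.1667)·(2.1667) + (-2.8333)·(-2.8333) + (5.1667)·(5.1667)) / 5 = 46.8333/5 = 9.3667
  S[A,B] = ((-1.8333)·(3.3333) + (-1.8333)·(-2.6667) + (-0.8333)·(1.3333) + (2.1667)·(0.3333) + (-2.8333)·(-0.6667) + (5.1667)·(-1.6667)) / 5 = -8.3333/5 = -1.6667
  S[B,B] = ((3.3333)·(3.3333) + (-2.6667)·(-2.6667) + (1.3333)·(1.3333) + (0.3333)·(0.3333) + (-0.6667)·(-0.6667) + (-1.6667)·(-1.6667)) / 5 = 23.3333/5 = 4.6667
  S = [[9.3667, -1.6667],
 [-1.6667, 4.6667]].

Step 3 — invert S. det(S) = 9.3667·4.6667 - (-1.6667)² = 40.9333.
  S^{-1} = (1/det) · [[d, -b], [-b, a]] = [[0.114, 0.0407],
 [0.0407, 0.2288]].

Step 4 — quadratic form (x̄ - mu_0)^T · S^{-1} · (x̄ - mu_0):
  S^{-1} · (x̄ - mu_0) = (-0.285, 0.8982),
  (x̄ - mu_0)^T · [...] = (-4.1667)·(-0.285) + (4.6667)·(0.8982) = 5.3792.

Step 5 — scale by n: T² = 6 · 5.3792 = 32.2752.

T² ≈ 32.2752


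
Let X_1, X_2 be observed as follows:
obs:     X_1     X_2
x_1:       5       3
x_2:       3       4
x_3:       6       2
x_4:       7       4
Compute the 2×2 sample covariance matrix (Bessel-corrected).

Step 1 — column means:
  mean(X_1) = (5 + 3 + 6 + 7) / 4 = 21/4 = 5.25
  mean(X_2) = (3 + 4 + 2 + 4) / 4 = 13/4 = 3.25

Step 2 — sample covariance S[i,j] = (1/(n-1)) · Σ_k (x_{k,i} - mean_i) · (x_{k,j} - mean_j), with n-1 = 3.
  S[X_1,X_1] = ((-0.25)·(-0.25) + (-2.25)·(-2.25) + (0.75)·(0.75) + (1.75)·(1.75)) / 3 = 8.75/3 = 2.9167
  S[X_1,X_2] = ((-0.25)·(-0.25) + (-2.25)·(0.75) + (0.75)·(-1.25) + (1.75)·(0.75)) / 3 = -1.25/3 = -0.4167
  S[X_2,X_2] = ((-0.25)·(-0.25) + (0.75)·(0.75) + (-1.25)·(-1.25) + (0.75)·(0.75)) / 3 = 2.75/3 = 0.9167

S is symmetric (S[j,i] = S[i,j]). Assembling:

S = [[2.9167, -0.4167],
 [-0.4167, 0.9167]]


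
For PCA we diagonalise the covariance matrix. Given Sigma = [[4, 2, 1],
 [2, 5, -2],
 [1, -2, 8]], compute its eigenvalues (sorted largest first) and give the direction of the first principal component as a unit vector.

Step 1 — characteristic polynomial p(λ) = det(λI - Sigma) = λ³ - tr·λ² + c_1·λ - det, where tr = trace, c_1 = sum of the principal 2×2 minors, det = det(Sigma):
  tr = 4 + 5 + 8 = 17,
  c_1 = (4·5 - (2)²) + (4·8 - (1)²) + (5·8 - (-2)²) = 16 + 31 + 36 = 83,
  det = 4·(5·8 - (-2)²) - (2)·((2)·8 - (-2)·(1)) + (1)·((2)·(-2) - 5·(1)) = 4·(36) - (2)·(18) + (1)·(-9) = 99.
  So p(λ) = λ³ - 17λ² + 83λ - 99.
Step 2 — look for an integer root (rational root theorem: any rational root is an integer divisor of 99). Testing λ = 9:
  p(9) = 729 - 1377 + 747 - 99 = 0  ✓
  Dividing out (λ - 9): p(λ) = (λ - 9)(λ² - 8λ + 11).
Step 3 — remaining eigenvalues from the quadratic λ² - 8λ + 11 = 0:
  Δ = 8² - 4·11 = 64 - 44 = 20,  λ = (8 ± √20)/2 = (8 ± 4.4721)/2 ≈ 6.2361 or 1.7639.
  Sorted: λ_1 = 9,  λ_2 = 6.2361,  λ_3 = 1.7639  (check: sum = 17 = tr ✓).

Step 4 — unit eigenvector for λ_1 = 9: v spans the null space of (Sigma - λ_1 I), whose rows are
  r_1 = (-5, 2, 1),  r_2 = (2, -4, -2),  r_3 = (1, -2, -1).
  v is orthogonal to every row, so take v ∝ r_1 × r_2 = ((2)·(-2) - (1)·(-4), (1)·(2) - (-5)·(-2), (-5)·(-4) - (2)·(2)) = (0, -8, 16).
  Rescale (divide by 8; multiply by -1 so the first nonzero entry is positive): u = (0, 1, -2).
  ||u|| = √((0)² + (1)² + (-2)²) = √(5) ≈ 2.2361,  v_1 = u/||u|| ≈ (0, 0.4472, -0.8944) (||v_1|| = 1).

λ_1 = 9,  λ_2 = 6.2361,  λ_3 = 1.7639;  v_1 ≈ (0, 0.4472, -0.8944)


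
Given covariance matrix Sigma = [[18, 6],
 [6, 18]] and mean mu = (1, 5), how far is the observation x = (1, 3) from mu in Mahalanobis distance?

Step 1 — centre the observation: (x - mu) = (0, -2).

Step 2 — invert Sigma. det(Sigma) = 18·18 - (6)² = 288.
  Sigma^{-1} = (1/det) · [[d, -b], [-b, a]] = [[0.0625, -0.0208],
 [-0.0208, 0.0625]].

Step 3 — form the quadratic (x - mu)^T · Sigma^{-1} · (x - mu):
  Sigma^{-1} · (x - mu) = (0.0417, -0.125).
  (x - mu)^T · [Sigma^{-1} · (x - mu)] = (0)·(0.0417) + (-2)·(-0.125) = 0.25.

Step 4 — take square root: d = √(0.25) ≈ 0.5.

d(x, mu) = √(0.25) ≈ 0.5


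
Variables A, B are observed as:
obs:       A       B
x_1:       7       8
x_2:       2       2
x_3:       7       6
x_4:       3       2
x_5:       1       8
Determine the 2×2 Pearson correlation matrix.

Step 1 — column means:
  mean(A) = (7 + 2 + 7 + 3 + 1) / 5 = 20/5 = 4
  mean(B) = (8 + 2 + 6 + 2 + 8) / 5 = 26/5 = 5.2

Step 2 — sample variances and covariances s[i,j] = (1/(n-1)) · Σ_k (x_{k,i} - mean_i) · (x_{k,j} - mean_j), with n-1 = 4:
  s[A,A] = ((3)·(3) + (-2)·(-2) + (3)·(3) + (-1)·(-1) + (-3)·(-3)) / 4 = 32/4 = 8
  s[A,B] = ((3)·(2.8) + (-2)·(-3.2) + (3)·(0.8) + (-1)·(-3.2) + (-3)·(2.8)) / 4 = 12/4 = 3
  s[B,B] = ((2.8)·(2.8) + (-3.2)·(-3.2) + (0.8)·(0.8) + (-3.2)·(-3.2) + (2.8)·(2.8)) / 4 = 36.8/4 = 9.2
  Sample standard deviations s_i = √(s[i,i]):
  s(A) = √(8) = 2.8284
  s(B) = √(9.2) = 3.0332

Step 3 — r_{ij} = s_{ij} / (s_i · s_j):
  r[A,A] = 1 (diagonal).
  r[A,B] = 3 / (2.8284 · 3.0332) = 3 / 8.579 = 0.3497
  r[B,B] = 1 (diagonal).

R is symmetric with unit diagonal. Assembling:

R = [[1, 0.3497],
 [0.3497, 1]]


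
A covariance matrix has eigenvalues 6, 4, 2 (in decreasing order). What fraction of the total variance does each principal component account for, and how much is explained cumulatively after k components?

Step 1 — total variance = trace(Sigma) = Σ λ_i = 6 + 4 + 2 = 12.

Step 2 — fraction explained by component i = λ_i / Σ λ:
  PC1: 6/12 = 0.5
  PC2: 4/12 = 0.3333
  PC3: 2/12 = 0.1667

Step 3 — cumulative fraction after k components = (λ_1 + ... + λ_k) / Σ λ:
  k = 1: 6/12 = 0.5
  k = 2: (6 + 4)/12 = 10/12 = 0.8333
  k = 3: (6 + 4 + 2)/12 = 12/12 = 1

Summary (fraction, with percent):

explained: PC1 0.5 (50%), PC2 0.3333 (33.33%), PC3 0.1667 (16.67%);  cumulative: 0.5, 0.8333, 1


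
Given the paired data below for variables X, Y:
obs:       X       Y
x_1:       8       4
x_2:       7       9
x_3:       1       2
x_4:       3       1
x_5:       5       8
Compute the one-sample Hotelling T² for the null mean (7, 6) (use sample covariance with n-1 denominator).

Step 1 — sample mean vector:
  mean(X) = (8 + 7 + 1 + 3 + 5) / 5 = 24/5 = 4.8
  mean(Y) = (4 + 9 + 2 + 1 + 8) / 5 = 24/5 = 4.8
  x̄ = (4.8, 4.8),  deviation x̄ - mu_0 = (4.8, 4.8) - (7, 6) = (-2.2, -1.2).

Step 2 — sample covariance matrix, S[i,j] = (1/(n-1)) · Σ_k (x_{k,i} - mean_i) · (x_{k,j} - mean_j), divisor n-1 = 4:
  S[X,X] = ((3.2)·(3.2) + (2.2)·(2.2) + (-3.8)·(-3.8) + (-1.8)·(-1.8) + (0.2)·(0.2)) / 4 = 32.8/4 = 8.2
  S[X,Y] = ((3.2)·(-0.8) + (2.2)·(4.2) + (-3.8)·(-2.8) + (-1.8)·(-3.8) + (0.2)·(3.2)) / 4 = 24.8/4 = 6.2
  S[Y,Y] = ((-0.8)·(-0.8) + (4.2)·(4.2) + (-2.8)·(-2.8) + (-3.8)·(-3.8) + (3.2)·(3.2)) / 4 = 50.8/4 = 12.7
  S = [[8.2, 6.2],
 [6.2, 12.7]].

Step 3 — invert S. det(S) = 8.2·12.7 - (6.2)² = 65.7.
  S^{-1} = (1/det) · [[d, -b], [-b, a]] = [[0.1933, -0.0944],
 [-0.0944, 0.1248]].

Step 4 — quadratic form (x̄ - mu_0)^T · S^{-1} · (x̄ - mu_0):
  S^{-1} · (x̄ - mu_0) = (-0.312, 0.0578),
  (x̄ - mu_0)^T · [...] = (-2.2)·(-0.312) + (-1.2)·(0.0578) = 0.617.

Step 5 — scale by n: T² = 5 · 0.617 = 3.0852.

T² ≈ 3.0852


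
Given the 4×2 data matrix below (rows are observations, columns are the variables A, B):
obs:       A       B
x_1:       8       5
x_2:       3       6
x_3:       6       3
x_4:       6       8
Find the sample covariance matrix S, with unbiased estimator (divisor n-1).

Step 1 — column means:
  mean(A) = (8 + 3 + 6 + 6) / 4 = 23/4 = 5.75
  mean(B) = (5 + 6 + 3 + 8) / 4 = 22/4 = 5.5

Step 2 — sample covariance S[i,j] = (1/(n-1)) · Σ_k (x_{k,i} - mean_i) · (x_{k,j} - mean_j), with n-1 = 3.
  S[A,A] = ((2.25)·(2.25) + (-2.75)·(-2.75) + (0.25)·(0.25) + (0.25)·(0.25)) / 3 = 12.75/3 = 4.25
  S[A,B] = ((2.25)·(-0.5) + (-2.75)·(0.5) + (0.25)·(-2.5) + (0.25)·(2.5)) / 3 = -2.5/3 = -0.8333
  S[B,B] = ((-0.5)·(-0.5) + (0.5)·(0.5) + (-2.5)·(-2.5) + (2.5)·(2.5)) / 3 = 13/3 = 4.3333

S is symmetric (S[j,i] = S[i,j]). Assembling:

S = [[4.25, -0.8333],
 [-0.8333, 4.3333]]


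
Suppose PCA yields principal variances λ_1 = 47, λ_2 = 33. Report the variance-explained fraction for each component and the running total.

Step 1 — total variance = trace(Sigma) = Σ λ_i = 47 + 33 = 80.

Step 2 — fraction explained by component i = λ_i / Σ λ:
  PC1: 47/80 = 0.5875
  PC2: 33/80 = 0.4125

Step 3 — cumulative fraction after k components = (λ_1 + ... + λ_k) / Σ λ:
  k = 1: 47/80 = 0.5875
  k = 2: (47 + 33)/80 = 80/80 = 1

Summary (fraction, with percent):

explained: PC1 0.5875 (58.75%), PC2 0.4125 (41.25%);  cumulative: 0.5875, 1


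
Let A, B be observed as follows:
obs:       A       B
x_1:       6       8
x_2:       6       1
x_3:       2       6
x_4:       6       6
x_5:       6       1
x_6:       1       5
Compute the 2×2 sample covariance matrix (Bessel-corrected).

Step 1 — column means:
  mean(A) = (6 + 6 + 2 + 6 + 6 + 1) / 6 = 27/6 = 4.5
  mean(B) = (8 + 1 + 6 + 6 + 1 + 5) / 6 = 27/6 = 4.5

Step 2 — sample covariance S[i,j] = (1/(n-1)) · Σ_k (x_{k,i} - mean_i) · (x_{k,j} - mean_j), with n-1 = 5.
  S[A,A] = ((1.5)·(1.5) + (1.5)·(1.5) + (-2.5)·(-2.5) + (1.5)·(1.5) + (1.5)·(1.5) + (-3.5)·(-3.5)) / 5 = 27.5/5 = 5.5
  S[A,B] = ((1.5)·(3.5) + (1.5)·(-3.5) + (-2.5)·(1.5) + (1.5)·(1.5) + (1.5)·(-3.5) + (-3.5)·(0.5)) / 5 = -8.5/5 = -1.7
  S[B,B] = ((3.5)·(3.5) + (-3.5)·(-3.5) + (1.5)·(1.5) + (1.5)·(1.5) + (-3.5)·(-3.5) + (0.5)·(0.5)) / 5 = 41.5/5 = 8.3

S is symmetric (S[j,i] = S[i,j]). Assembling:

S = [[5.5, -1.7],
 [-1.7, 8.3]]


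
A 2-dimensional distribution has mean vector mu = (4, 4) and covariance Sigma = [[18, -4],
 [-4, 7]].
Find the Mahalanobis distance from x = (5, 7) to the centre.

Step 1 — centre the observation: (x - mu) = (1, 3).

Step 2 — invert Sigma. det(Sigma) = 18·7 - (-4)² = 110.
  Sigma^{-1} = (1/det) · [[d, -b], [-b, a]] = [[0.0636, 0.0364],
 [0.0364, 0.1636]].

Step 3 — form the quadratic (x - mu)^T · Sigma^{-1} · (x - mu):
  Sigma^{-1} · (x - mu) = (0.1727, 0.5273).
  (x - mu)^T · [Sigma^{-1} · (x - mu)] = (1)·(0.1727) + (3)·(0.5273) = 1.7545.

Step 4 — take square root: d = √(1.7545) ≈ 1.3246.

d(x, mu) = √(1.7545) ≈ 1.3246


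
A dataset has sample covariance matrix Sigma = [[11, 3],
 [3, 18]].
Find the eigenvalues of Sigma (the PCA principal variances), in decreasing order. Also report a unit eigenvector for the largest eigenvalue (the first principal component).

Step 1 — characteristic polynomial of 2×2 Sigma:
  det(Sigma - λI) = λ² - trace · λ + det = 0.
  trace = 11 + 18 = 29, det = 11·18 - (3)² = 189.
Step 2 — discriminant:
  Δ = trace² - 4·det = 841 - 756 = 85.
Step 3 — eigenvalues:
  λ = (trace ± √Δ)/2 = (29 ± 9.2195)/2,
  λ_1 = 19.1098,  λ_2 = 9.8902.

Step 4 — unit eigenvector for λ_1: solve (Sigma - λ_1 I)v = 0. First row:
  (11 - 19.1098)·v_x + (3)·v_y = 0, i.e. (-8.1098)·v_x + (3)·v_y = 0,
  so v ∝ (b, λ_1 - a) = (3, 8.1098) = u.
  ||u|| = √((3)² + (8.1098)²) = √(74.7684) ≈ 8.6469,
  v_1 = u/||u|| ≈ (0.3469, 0.9379) (||v_1|| = 1).

λ_1 = 19.1098,  λ_2 = 9.8902;  v_1 ≈ (0.3469, 0.9379)


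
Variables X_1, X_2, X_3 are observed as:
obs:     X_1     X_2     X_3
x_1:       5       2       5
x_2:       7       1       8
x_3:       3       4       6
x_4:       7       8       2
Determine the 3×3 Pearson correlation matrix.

Step 1 — column means:
  mean(X_1) = (5 + 7 + 3 + 7) / 4 = 22/4 = 5.5
  mean(X_2) = (2 + 1 + 4 + 8) / 4 = 15/4 = 3.75
  mean(X_3) = (5 + 8 + 6 + 2) / 4 = 21/4 = 5.25

Step 2 — sample variances and covariances s[i,j] = (1/(n-1)) · Σ_k (x_{k,i} - mean_i) · (x_{k,j} - mean_j), with n-1 = 3:
  s[X_1,X_1] = ((-0.5)·(-0.5) + (1.5)·(1.5) + (-2.5)·(-2.5) + (1.5)·(1.5)) / 3 = 11/3 = 3.6667
  s[X_1,X_2] = ((-0.5)·(-1.75) + (1.5)·(-2.75) + (-2.5)·(0.25) + (1.5)·(4.25)) / 3 = 2.5/3 = 0.8333
  s[X_1,X_3] = ((-0.5)·(-0.25) + (1.5)·(2.75) + (-2.5)·(0.75) + (1.5)·(-3.25)) / 3 = -2.5/3 = -0.8333
  s[X_2,X_2] = ((-1.75)·(-1.75) + (-2.75)·(-2.75) + (0.25)·(0.25) + (4.25)·(4.25)) / 3 = 28.75/3 = 9.5833
  s[X_2,X_3] = ((-1.75)·(-0.25) + (-2.75)·(2.75) + (0.25)·(0.75) + (4.25)·(-3.25)) / 3 = -20.75/3 = -6.9167
  s[X_3,X_3] = ((-0.25)·(-0.25) + (2.75)·(2.75) + (0.75)·(0.75) + (-3.25)·(-3.25)) / 3 = 18.75/3 = 6.25
  Sample standard deviations s_i = √(s[i,i]):
  s(X_1) = √(3.6667) = 1.9149
  s(X_2) = √(9.5833) = 3.0957
  s(X_3) = √(6.25) = 2.5

Step 3 — r_{ij} = s_{ij} / (s_i · s_j):
  r[X_1,X_1] = 1 (diagonal).
  r[X_1,X_2] = 0.8333 / (1.9149 · 3.0957) = 0.8333 / 5.9278 = 0.1406
  r[X_1,X_3] = -0.8333 / (1.9149 · 2.5) = -0.8333 / 4.7871 = -0.1741
  r[X_2,X_2] = 1 (diagonal).
  r[X_2,X_3] = -6.9167 / (3.0957 · 2.5) = -6.9167 / 7.7392 = -0.8937
  r[X_3,X_3] = 1 (diagonal).

R is symmetric with unit diagonal. Assembling:

R = [[1, 0.1406, -0.1741],
 [0.1406, 1, -0.8937],
 [-0.1741, -0.8937, 1]]


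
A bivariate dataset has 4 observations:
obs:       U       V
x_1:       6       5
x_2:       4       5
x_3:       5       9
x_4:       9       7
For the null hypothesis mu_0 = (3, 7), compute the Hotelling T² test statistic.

Step 1 — sample mean vector:
  mean(U) = (6 + 4 + 5 + 9) / 4 = 24/4 = 6
  mean(V) = (5 + 5 + 9 + 7) / 4 = 26/4 = 6.5
  x̄ = (6, 6.5),  deviation x̄ - mu_0 = (6, 6.5) - (3, 7) = (3, -0.5).

Step 2 — sample covariance matrix, S[i,j] = (1/(n-1)) · Σ_k (x_{k,i} - mean_i) · (x_{k,j} - mean_j), divisor n-1 = 3:
  S[U,U] = ((0)·(0) + (-2)·(-2) + (-1)·(-1) + (3)·(3)) / 3 = 14/3 = 4.6667
  S[U,V] = ((0)·(-1.5) + (-2)·(-1.5) + (-1)·(2.5) + (3)·(0.5)) / 3 = 2/3 = 0.6667
  S[V,V] = ((-1.5)·(-1.5) + (-1.5)·(-1.5) + (2.5)·(2.5) + (0.5)·(0.5)) / 3 = 11/3 = 3.6667
  S = [[4.6667, 0.6667],
 [0.6667, 3.6667]].

Step 3 — invert S. det(S) = 4.6667·3.6667 - (0.6667)² = 16.6667.
  S^{-1} = (1/det) · [[d, -b], [-b, a]] = [[0.22, -0.04],
 [-0.04, 0.28]].

Step 4 — quadratic form (x̄ - mu_0)^T · S^{-1} · (x̄ - mu_0):
  S^{-1} · (x̄ - mu_0) = (0.68, -0.26),
  (x̄ - mu_0)^T · [...] = (3)·(0.68) + (-0.5)·(-0.26) = 2.17.

Step 5 — scale by n: T² = 4 · 2.17 = 8.68.

T² ≈ 8.68


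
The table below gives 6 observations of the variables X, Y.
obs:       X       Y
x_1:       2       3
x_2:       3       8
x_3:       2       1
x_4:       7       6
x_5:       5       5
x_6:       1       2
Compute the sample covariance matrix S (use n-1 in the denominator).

Step 1 — column means:
  mean(X) = (2 + 3 + 2 + 7 + 5 + 1) / 6 = 20/6 = 3.3333
  mean(Y) = (3 + 8 + 1 + 6 + 5 + 2) / 6 = 25/6 = 4.1667

Step 2 — sample covariance S[i,j] = (1/(n-1)) · Σ_k (x_{k,i} - mean_i) · (x_{k,j} - mean_j), with n-1 = 5.
  S[X,X] = ((-1.3333)·(-1.3333) + (-0.3333)·(-0.3333) + (-1.3333)·(-1.3333) + (3.6667)·(3.6667) + (1.6667)·(1.6667) + (-2.3333)·(-2.3333)) / 5 = 25.3333/5 = 5.0667
  S[X,Y] = ((-1.3333)·(-1.1667) + (-0.3333)·(3.8333) + (-1.3333)·(-3.1667) + (3.6667)·(1.8333) + (1.6667)·(0.8333) + (-2.3333)·(-2.1667)) / 5 = 17.6667/5 = 3.5333
  S[Y,Y] = ((-1.1667)·(-1.1667) + (3.8333)·(3.8333) + (-3.1667)·(-3.1667) + (1.8333)·(1.8333) + (0.8333)·(0.8333) + (-2.1667)·(-2.1667)) / 5 = 34.8333/5 = 6.9667

S is symmetric (S[j,i] = S[i,j]). Assembling:

S = [[5.0667, 3.5333],
 [3.5333, 6.9667]]


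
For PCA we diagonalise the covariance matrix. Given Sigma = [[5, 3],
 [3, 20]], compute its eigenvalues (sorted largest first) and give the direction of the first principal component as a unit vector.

Step 1 — characteristic polynomial of 2×2 Sigma:
  det(Sigma - λI) = λ² - trace · λ + det = 0.
  trace = 5 + 20 = 25, det = 5·20 - (3)² = 91.
Step 2 — discriminant:
  Δ = trace² - 4·det = 625 - 364 = 261.
Step 3 — eigenvalues:
  λ = (trace ± √Δ)/2 = (25 ± 16.1555)/2,
  λ_1 = 20.5777,  λ_2 = 4.4223.

Step 4 — unit eigenvector for λ_1: solve (Sigma - λ_1 I)v = 0. First row:
  (5 - 20.5777)·v_x + (3)·v_y = 0, i.e. (-15.5777)·v_x + (3)·v_y = 0,
  so v ∝ (b, λ_1 - a) = (3, 15.5777) = u.
  ||u|| = √((3)² + (15.5777)²) = √(251.6662) ≈ 15.864,
  v_1 = u/||u|| ≈ (0.1891, 0.982) (||v_1|| = 1).

λ_1 = 20.5777,  λ_2 = 4.4223;  v_1 ≈ (0.1891, 0.982)


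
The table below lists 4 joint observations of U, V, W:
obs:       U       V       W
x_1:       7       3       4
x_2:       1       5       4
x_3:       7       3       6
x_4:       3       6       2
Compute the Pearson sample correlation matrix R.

Step 1 — column means:
  mean(U) = (7 + 1 + 7 + 3) / 4 = 18/4 = 4.5
  mean(V) = (3 + 5 + 3 + 6) / 4 = 17/4 = 4.25
  mean(W) = (4 + 4 + 6 + 2) / 4 = 16/4 = 4

Step 2 — sample variances and covariances s[i,j] = (1/(n-1)) · Σ_k (x_{k,i} - mean_i) · (x_{k,j} - mean_j), with n-1 = 3:
  s[U,U] = ((2.5)·(2.5) + (-3.5)·(-3.5) + (2.5)·(2.5) + (-1.5)·(-1.5)) / 3 = 27/3 = 9
  s[U,V] = ((2.5)·(-1.25) + (-3.5)·(0.75) + (2.5)·(-1.25) + (-1.5)·(1.75)) / 3 = -11.5/3 = -3.8333
  s[U,W] = ((2.5)·(0) + (-3.5)·(0) + (2.5)·(2) + (-1.5)·(-2)) / 3 = 8/3 = 2.6667
  s[V,V] = ((-1.25)·(-1.25) + (0.75)·(0.75) + (-1.25)·(-1.25) + (1.75)·(1.75)) / 3 = 6.75/3 = 2.25
  s[V,W] = ((-1.25)·(0) + (0.75)·(0) + (-1.25)·(2) + (1.75)·(-2)) / 3 = -6/3 = -2
  s[W,W] = ((0)·(0) + (0)·(0) + (2)·(2) + (-2)·(-2)) / 3 = 8/3 = 2.6667
  Sample standard deviations s_i = √(s[i,i]):
  s(U) = √(9) = 3
  s(V) = √(2.25) = 1.5
  s(W) = √(2.6667) = 1.633

Step 3 — r_{ij} = s_{ij} / (s_i · s_j):
  r[U,U] = 1 (diagonal).
  r[U,V] = -3.8333 / (3 · 1.5) = -3.8333 / 4.5 = -0.8519
  r[U,W] = 2.6667 / (3 · 1.633) = 2.6667 / 4.899 = 0.5443
  r[V,V] = 1 (diagonal).
  r[V,W] = -2 / (1.5 · 1.633) = -2 / 2.4495 = -0.8165
  r[W,W] = 1 (diagonal).

R is symmetric with unit diagonal. Assembling:

R = [[1, -0.8519, 0.5443],
 [-0.8519, 1, -0.8165],
 [0.5443, -0.8165, 1]]


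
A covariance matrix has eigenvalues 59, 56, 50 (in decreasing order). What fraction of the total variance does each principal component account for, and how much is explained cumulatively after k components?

Step 1 — total variance = trace(Sigma) = Σ λ_i = 59 + 56 + 50 = 165.

Step 2 — fraction explained by component i = λ_i / Σ λ:
  PC1: 59/165 = 0.3576
  PC2: 56/165 = 0.3394
  PC3: 50/165 = 0.303

Step 3 — cumulative fraction after k components = (λ_1 + ... + λ_k) / Σ λ:
  k = 1: 59/165 = 0.3576
  k = 2: (59 + 56)/165 = 115/165 = 0.697
  k = 3: (59 + 56 + 50)/165 = 165/165 = 1

Summary (fraction, with percent):

explained: PC1 0.3576 (35.76%), PC2 0.3394 (33.94%), PC3 0.303 (30.3%);  cumulative: 0.3576, 0.697, 1


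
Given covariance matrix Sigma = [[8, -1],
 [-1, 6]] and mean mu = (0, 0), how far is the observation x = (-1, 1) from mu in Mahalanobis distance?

Step 1 — centre the observation: (x - mu) = (-1, 1).

Step 2 — invert Sigma. det(Sigma) = 8·6 - (-1)² = 47.
  Sigma^{-1} = (1/det) · [[d, -b], [-b, a]] = [[0.1277, 0.0213],
 [0.0213, 0.1702]].

Step 3 — form the quadratic (x - mu)^T · Sigma^{-1} · (x - mu):
  Sigma^{-1} · (x - mu) = (-0.1064, 0.1489).
  (x - mu)^T · [Sigma^{-1} · (x - mu)] = (-1)·(-0.1064) + (1)·(0.1489) = 0.2553.

Step 4 — take square root: d = √(0.2553) ≈ 0.5053.

d(x, mu) = √(0.2553) ≈ 0.5053


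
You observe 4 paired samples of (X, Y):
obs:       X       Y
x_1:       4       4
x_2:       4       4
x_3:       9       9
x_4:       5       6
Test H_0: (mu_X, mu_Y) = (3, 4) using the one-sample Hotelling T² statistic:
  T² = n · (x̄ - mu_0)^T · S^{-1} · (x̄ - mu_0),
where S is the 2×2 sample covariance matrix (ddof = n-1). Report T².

Step 1 — sample mean vector:
  mean(X) = (4 + 4 + 9 + 5) / 4 = 22/4 = 5.5
  mean(Y) = (4 + 4 + 9 + 6) / 4 = 23/4 = 5.75
  x̄ = (5.5, 5.75),  deviation x̄ - mu_0 = (5.5, 5.75) - (3, 4) = (2.5, 1.75).

Step 2 — sample covariance matrix, S[i,j] = (1/(n-1)) · Σ_k (x_{k,i} - mean_i) · (x_{k,j} - mean_j), divisor n-1 = 3:
  S[X,X] = ((-1.5)·(-1.5) + (-1.5)·(-1.5) + (3.5)·(3.5) + (-0.5)·(-0.5)) / 3 = 17/3 = 5.6667
  S[X,Y] = ((-1.5)·(-1.75) + (-1.5)·(-1.75) + (3.5)·(3.25) + (-0.5)·(0.25)) / 3 = 16.5/3 = 5.5
  S[Y,Y] = ((-1.75)·(-1.75) + (-1.75)·(-1.75) + (3.25)·(3.25) + (0.25)·(0.25)) / 3 = 16.75/3 = 5.5833
  S = [[5.6667, 5.5],
 [5.5, 5.5833]].

Step 3 — invert S. det(S) = 5.6667·5.5833 - (5.5)² = 1.3889.
  S^{-1} = (1/det) · [[d, -b], [-b, a]] = [[4.02, -3.96],
 [-3.96, 4.08]].

Step 4 — quadratic form (x̄ - mu_0)^T · S^{-1} · (x̄ - mu_0):
  S^{-1} · (x̄ - mu_0) = (3.12, -2.76),
  (x̄ - mu_0)^T · [...] = (2.5)·(3.12) + (1.75)·(-2.76) = 2.97.

Step 5 — scale by n: T² = 4 · 2.97 = 11.88.

T² ≈ 11.88


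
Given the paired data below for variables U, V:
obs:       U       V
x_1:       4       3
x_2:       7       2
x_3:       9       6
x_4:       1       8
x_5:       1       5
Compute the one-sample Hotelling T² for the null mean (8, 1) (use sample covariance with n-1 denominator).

Step 1 — sample mean vector:
  mean(U) = (4 + 7 + 9 + 1 + 1) / 5 = 22/5 = 4.4
  mean(V) = (3 + 2 + 6 + 8 + 5) / 5 = 24/5 = 4.8
  x̄ = (4.4, 4.8),  deviation x̄ - mu_0 = (4.4, 4.8) - (8, 1) = (-3.6, 3.8).

Step 2 — sample covariance matrix, S[i,j] = (1/(n-1)) · Σ_k (x_{k,i} - mean_i) · (x_{k,j} - mean_j), divisor n-1 = 4:
  S[U,U] = ((-0.4)·(-0.4) + (2.6)·(2.6) + (4.6)·(4.6) + (-3.4)·(-3.4) + (-3.4)·(-3.4)) / 4 = 51.2/4 = 12.8
  S[U,V] = ((-0.4)·(-1.8) + (2.6)·(-2.8) + (4.6)·(1.2) + (-3.4)·(3.2) + (-3.4)·(0.2)) / 4 = -12.6/4 = -3.15
  S[V,V] = ((-1.8)·(-1.8) + (-2.8)·(-2.8) + (1.2)·(1.2) + (3.2)·(3.2) + (0.2)·(0.2)) / 4 = 22.8/4 = 5.7
  S = [[12.8, -3.15],
 [-3.15, 5.7]].

Step 3 — invert S. det(S) = 12.8·5.7 - (-3.15)² = 63.0375.
  S^{-1} = (1/det) · [[d, -b], [-b, a]] = [[0.0904, 0.05],
 [0.05, 0.2031]].

Step 4 — quadratic form (x̄ - mu_0)^T · S^{-1} · (x̄ - mu_0):
  S^{-1} · (x̄ - mu_0) = (-0.1356, 0.5917),
  (x̄ - mu_0)^T · [...] = (-3.6)·(-0.1356) + (3.8)·(0.5917) = 2.7368.

Step 5 — scale by n: T² = 5 · 2.7368 = 13.6839.

T² ≈ 13.6839


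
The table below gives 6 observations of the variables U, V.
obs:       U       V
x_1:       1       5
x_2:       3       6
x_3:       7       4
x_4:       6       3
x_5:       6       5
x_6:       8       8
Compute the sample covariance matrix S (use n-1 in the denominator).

Step 1 — column means:
  mean(U) = (1 + 3 + 7 + 6 + 6 + 8) / 6 = 31/6 = 5.1667
  mean(V) = (5 + 6 + 4 + 3 + 5 + 8) / 6 = 31/6 = 5.1667

Step 2 — sample covariance S[i,j] = (1/(n-1)) · Σ_k (x_{k,i} - mean_i) · (x_{k,j} - mean_j), with n-1 = 5.
  S[U,U] = ((-4.1667)·(-4.1667) + (-2.1667)·(-2.1667) + (1.8333)·(1.8333) + (0.8333)·(0.8333) + (0.8333)·(0.8333) + (2.8333)·(2.8333)) / 5 = 34.8333/5 = 6.9667
  S[U,V] = ((-4.1667)·(-0.1667) + (-2.1667)·(0.8333) + (1.8333)·(-1.1667) + (0.8333)·(-2.1667) + (0.8333)·(-0.1667) + (2.8333)·(2.8333)) / 5 = 2.8333/5 = 0.5667
  S[V,V] = ((-0.1667)·(-0.1667) + (0.8333)·(0.8333) + (-1.1667)·(-1.1667) + (-2.1667)·(-2.1667) + (-0.1667)·(-0.1667) + (2.8333)·(2.8333)) / 5 = 14.8333/5 = 2.9667

S is symmetric (S[j,i] = S[i,j]). Assembling:

S = [[6.9667, 0.5667],
 [0.5667, 2.9667]]


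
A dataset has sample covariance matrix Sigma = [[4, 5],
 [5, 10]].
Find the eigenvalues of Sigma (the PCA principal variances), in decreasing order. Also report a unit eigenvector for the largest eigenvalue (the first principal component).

Step 1 — characteristic polynomial of 2×2 Sigma:
  det(Sigma - λI) = λ² - trace · λ + det = 0.
  trace = 4 + 10 = 14, det = 4·10 - (5)² = 15.
Step 2 — discriminant:
  Δ = trace² - 4·det = 196 - 60 = 136.
Step 3 — eigenvalues:
  λ = (trace ± √Δ)/2 = (14 ± 11.6619)/2,
  λ_1 = 12.831,  λ_2 = 1.169.

Step 4 — unit eigenvector for λ_1: solve (Sigma - λ_1 I)v = 0. First row:
  (4 - 12.831)·v_x + (5)·v_y = 0, i.e. (-8.831)·v_x + (5)·v_y = 0,
  so v ∝ (b, λ_1 - a) = (5, 8.831) = u.
  ||u|| = √((5)² + (8.831)²) = √(102.9857) ≈ 10.1482,
  v_1 = u/||u|| ≈ (0.4927, 0.8702) (||v_1|| = 1).

λ_1 = 12.831,  λ_2 = 1.169;  v_1 ≈ (0.4927, 0.8702)


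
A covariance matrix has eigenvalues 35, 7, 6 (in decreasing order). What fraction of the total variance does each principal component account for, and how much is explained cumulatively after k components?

Step 1 — total variance = trace(Sigma) = Σ λ_i = 35 + 7 + 6 = 48.

Step 2 — fraction explained by component i = λ_i / Σ λ:
  PC1: 35/48 = 0.7292
  PC2: 7/48 = 0.1458
  PC3: 6/48 = 0.125

Step 3 — cumulative fraction after k components = (λ_1 + ... + λ_k) / Σ λ:
  k = 1: 35/48 = 0.7292
  k = 2: (35 + 7)/48 = 42/48 = 0.875
  k = 3: (35 + 7 + 6)/48 = 48/48 = 1

Summary (fraction, with percent):

explained: PC1 0.7292 (72.92%), PC2 0.1458 (14.58%), PC3 0.125 (12.5%);  cumulative: 0.7292, 0.875, 1


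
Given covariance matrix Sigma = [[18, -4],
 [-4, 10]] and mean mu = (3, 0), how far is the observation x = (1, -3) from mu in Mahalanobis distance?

Step 1 — centre the observation: (x - mu) = (-2, -3).

Step 2 — invert Sigma. det(Sigma) = 18·10 - (-4)² = 164.
  Sigma^{-1} = (1/det) · [[d, -b], [-b, a]] = [[0.061, 0.0244],
 [0.0244, 0.1098]].

Step 3 — form the quadratic (x - mu)^T · Sigma^{-1} · (x - mu):
  Sigma^{-1} · (x - mu) = (-0.1951, -0.378).
  (x - mu)^T · [Sigma^{-1} · (x - mu)] = (-2)·(-0.1951) + (-3)·(-0.378) = 1.5244.

Step 4 — take square root: d = √(1.5244) ≈ 1.2347.

d(x, mu) = √(1.5244) ≈ 1.2347


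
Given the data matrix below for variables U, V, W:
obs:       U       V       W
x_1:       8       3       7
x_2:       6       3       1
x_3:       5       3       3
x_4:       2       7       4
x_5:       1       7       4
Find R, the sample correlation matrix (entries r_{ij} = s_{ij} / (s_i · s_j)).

Step 1 — column means:
  mean(U) = (8 + 6 + 5 + 2 + 1) / 5 = 22/5 = 4.4
  mean(V) = (3 + 3 + 3 + 7 + 7) / 5 = 23/5 = 4.6
  mean(W) = (7 + 1 + 3 + 4 + 4) / 5 = 19/5 = 3.8

Step 2 — sample variances and covariances s[i,j] = (1/(n-1)) · Σ_k (x_{k,i} - mean_i) · (x_{k,j} - mean_j), with n-1 = 4:
  s[U,U] = ((3.6)·(3.6) + (1.6)·(1.6) + (0.6)·(0.6) + (-2.4)·(-2.4) + (-3.4)·(-3.4)) / 4 = 33.2/4 = 8.3
  s[U,V] = ((3.6)·(-1.6) + (1.6)·(-1.6) + (0.6)·(-1.6) + (-2.4)·(2.4) + (-3.4)·(2.4)) / 4 = -23.2/4 = -5.8
  s[U,W] = ((3.6)·(3.2) + (1.6)·(-2.8) + (0.6)·(-0.8) + (-2.4)·(0.2) + (-3.4)·(0.2)) / 4 = 5.4/4 = 1.35
  s[V,V] = ((-1.6)·(-1.6) + (-1.6)·(-1.6) + (-1.6)·(-1.6) + (2.4)·(2.4) + (2.4)·(2.4)) / 4 = 19.2/4 = 4.8
  s[V,W] = ((-1.6)·(3.2) + (-1.6)·(-2.8) + (-1.6)·(-0.8) + (2.4)·(0.2) + (2.4)·(0.2)) / 4 = 1.6/4 = 0.4
  s[W,W] = ((3.2)·(3.2) + (-2.8)·(-2.8) + (-0.8)·(-0.8) + (0.2)·(0.2) + (0.2)·(0.2)) / 4 = 18.8/4 = 4.7
  Sample standard deviations s_i = √(s[i,i]):
  s(U) = √(8.3) = 2.881
  s(V) = √(4.8) = 2.1909
  s(W) = √(4.7) = 2.1679

Step 3 — r_{ij} = s_{ij} / (s_i · s_j):
  r[U,U] = 1 (diagonal).
  r[U,V] = -5.8 / (2.881 · 2.1909) = -5.8 / 6.3119 = -0.9189
  r[U,W] = 1.35 / (2.881 · 2.1679) = 1.35 / 6.2458 = 0.2161
  r[V,V] = 1 (diagonal).
  r[V,W] = 0.4 / (2.1909 · 2.1679) = 0.4 / 4.7497 = 0.0842
  r[W,W] = 1 (diagonal).

R is symmetric with unit diagonal. Assembling:

R = [[1, -0.9189, 0.2161],
 [-0.9189, 1, 0.0842],
 [0.2161, 0.0842, 1]]


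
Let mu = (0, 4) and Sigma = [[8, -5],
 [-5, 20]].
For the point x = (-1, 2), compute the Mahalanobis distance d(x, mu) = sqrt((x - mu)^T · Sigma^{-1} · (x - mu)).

Step 1 — centre the observation: (x - mu) = (-1, -2).

Step 2 — invert Sigma. det(Sigma) = 8·20 - (-5)² = 135.
  Sigma^{-1} = (1/det) · [[d, -b], [-b, a]] = [[0.1481, 0.037],
 [0.037, 0.0593]].

Step 3 — form the quadratic (x - mu)^T · Sigma^{-1} · (x - mu):
  Sigma^{-1} · (x - mu) = (-0.2222, -0.1556).
  (x - mu)^T · [Sigma^{-1} · (x - mu)] = (-1)·(-0.2222) + (-2)·(-0.1556) = 0.5333.

Step 4 — take square root: d = √(0.5333) ≈ 0.7303.

d(x, mu) = √(0.5333) ≈ 0.7303


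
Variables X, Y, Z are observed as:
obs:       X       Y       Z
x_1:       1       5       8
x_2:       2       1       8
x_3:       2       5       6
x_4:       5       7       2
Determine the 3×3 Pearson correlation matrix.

Step 1 — column means:
  mean(X) = (1 + 2 + 2 + 5) / 4 = 10/4 = 2.5
  mean(Y) = (5 + 1 + 5 + 7) / 4 = 18/4 = 4.5
  mean(Z) = (8 + 8 + 6 + 2) / 4 = 24/4 = 6

Step 2 — sample variances and covariances s[i,j] = (1/(n-1)) · Σ_k (x_{k,i} - mean_i) · (x_{k,j} - mean_j), with n-1 = 3:
  s[X,X] = ((-1.5)·(-1.5) + (-0.5)·(-0.5) + (-0.5)·(-0.5) + (2.5)·(2.5)) / 3 = 9/3 = 3
  s[X,Y] = ((-1.5)·(0.5) + (-0.5)·(-3.5) + (-0.5)·(0.5) + (2.5)·(2.5)) / 3 = 7/3 = 2.3333
  s[X,Z] = ((-1.5)·(2) + (-0.5)·(2) + (-0.5)·(0) + (2.5)·(-4)) / 3 = -14/3 = -4.6667
  s[Y,Y] = ((0.5)·(0.5) + (-3.5)·(-3.5) + (0.5)·(0.5) + (2.5)·(2.5)) / 3 = 19/3 = 6.3333
  s[Y,Z] = ((0.5)·(2) + (-3.5)·(2) + (0.5)·(0) + (2.5)·(-4)) / 3 = -16/3 = -5.3333
  s[Z,Z] = ((2)·(2) + (2)·(2) + (0)·(0) + (-4)·(-4)) / 3 = 24/3 = 8
  Sample standard deviations s_i = √(s[i,i]):
  s(X) = √(3) = 1.7321
  s(Y) = √(6.3333) = 2.5166
  s(Z) = √(8) = 2.8284

Step 3 — r_{ij} = s_{ij} / (s_i · s_j):
  r[X,X] = 1 (diagonal).
  r[X,Y] = 2.3333 / (1.7321 · 2.5166) = 2.3333 / 4.3589 = 0.5353
  r[X,Z] = -4.6667 / (1.7321 · 2.8284) = -4.6667 / 4.899 = -0.9526
  r[Y,Y] = 1 (diagonal).
  r[Y,Z] = -5.3333 / (2.5166 · 2.8284) = -5.3333 / 7.1181 = -0.7493
  r[Z,Z] = 1 (diagonal).

R is symmetric with unit diagonal. Assembling:

R = [[1, 0.5353, -0.9526],
 [0.5353, 1, -0.7493],
 [-0.9526, -0.7493, 1]]
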